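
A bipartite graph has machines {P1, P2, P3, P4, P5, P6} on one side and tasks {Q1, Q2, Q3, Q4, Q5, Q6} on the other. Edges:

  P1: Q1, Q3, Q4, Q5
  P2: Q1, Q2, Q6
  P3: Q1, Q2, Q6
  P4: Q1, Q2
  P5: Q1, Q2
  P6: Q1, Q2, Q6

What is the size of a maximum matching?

Unit-capacity flow: source→left, listed edges, right→sink; max matching = max flow.
Augmenting path P1→Q1 (+1); matched 1.
Augmenting path P2→Q2 (+1); matched 2.
Augmenting path P3→Q6 (+1); matched 3.
Augmenting path P4→Q1→P1→Q3 (+1); matched 4.
No augmenting path remains; maximum matching = 4.
König certificate: {P1, Q1, Q2, Q6} is a vertex cover of size 4 (every listed pair touches it), so no matching can be larger.

4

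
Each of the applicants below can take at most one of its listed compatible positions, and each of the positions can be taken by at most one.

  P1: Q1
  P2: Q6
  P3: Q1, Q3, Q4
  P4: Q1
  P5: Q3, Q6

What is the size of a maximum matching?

Unit-capacity flow: source→left, listed edges, right→sink; max matching = max flow.
Augmenting path P1→Q1 (+1); matched 1.
Augmenting path P2→Q6 (+1); matched 2.
Augmenting path P3→Q3 (+1); matched 3.
Augmenting path P5→Q3→P3→Q4 (+1); matched 4.
No augmenting path remains; maximum matching = 4.
König certificate: {P2, P3, P5, Q1} is a vertex cover of size 4 (every listed pair touches it), so no matching can be larger.

4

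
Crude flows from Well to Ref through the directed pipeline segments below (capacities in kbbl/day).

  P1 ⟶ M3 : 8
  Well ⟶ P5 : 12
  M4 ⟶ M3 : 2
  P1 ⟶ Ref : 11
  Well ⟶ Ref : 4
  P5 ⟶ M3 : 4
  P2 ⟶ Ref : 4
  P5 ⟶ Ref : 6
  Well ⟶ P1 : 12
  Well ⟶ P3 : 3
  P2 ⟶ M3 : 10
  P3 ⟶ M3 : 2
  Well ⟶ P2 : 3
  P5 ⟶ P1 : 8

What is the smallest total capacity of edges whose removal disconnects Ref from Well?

Augment Well→Ref: bottleneck 4, flow now 4.
Augment Well→P2→Ref: bottleneck 3, flow now 7.
Augment Well→P5→Ref: bottleneck 6, flow now 13.
Augment Well→P1→Ref: bottleneck 11, flow now 24.
No augmenting path remains; maximum flow = 24.
By max-flow min-cut, the minimum cut capacity equals the max flow.
In the residual graph, reachable from Well: {Well, P5, P3, P1, M3}.
Min-cut edges: Well→P2 (3), Well→Ref (4), P5→Ref (6), P1→Ref (11); capacity 3 + 4 + 6 + 11 = 24.

24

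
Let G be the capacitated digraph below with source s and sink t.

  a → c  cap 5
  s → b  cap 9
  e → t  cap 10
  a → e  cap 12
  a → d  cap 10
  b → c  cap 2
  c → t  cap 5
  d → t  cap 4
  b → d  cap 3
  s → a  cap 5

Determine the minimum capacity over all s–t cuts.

10

Augment s→a→c→t: bottleneck 5, flow now 5.
Augment s→b→d→t: bottleneck 3, flow now 8.
Augment s→b→c→a→d→t: bottleneck 1, flow now 9. (uses reverse residual edge)
Augment s→b→c→a→e→t: bottleneck 1, flow now 10. (uses reverse residual edge)
No augmenting path remains; maximum flow = 10.
By max-flow min-cut, the minimum cut capacity equals the max flow.
In the residual graph, reachable from s: {s, b}.
Min-cut edges: s→a (5), b→c (2), b→d (3); capacity 5 + 2 + 3 = 10.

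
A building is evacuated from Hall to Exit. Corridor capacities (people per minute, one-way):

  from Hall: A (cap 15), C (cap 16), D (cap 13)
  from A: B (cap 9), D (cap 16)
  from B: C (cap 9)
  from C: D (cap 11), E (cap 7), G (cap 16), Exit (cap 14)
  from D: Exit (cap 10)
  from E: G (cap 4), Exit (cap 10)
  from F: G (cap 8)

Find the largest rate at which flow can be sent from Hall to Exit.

31

Augment Hall→C→Exit: bottleneck 14, flow now 14.
Augment Hall→D→Exit: bottleneck 10, flow now 24.
Augment Hall→C→E→Exit: bottleneck 2, flow now 26.
Augment Hall→A→B→C→E→Exit: bottleneck 5, flow now 31.
No augmenting path remains; maximum flow = 31.
In the residual graph, reachable from Hall: {Hall, A, B, C, D, G}.
Min-cut edges: C→E (7), C→Exit (14), D→Exit (10); capacity 7 + 14 + 10 = 31.
This cut is saturated, so no flow can exceed 31.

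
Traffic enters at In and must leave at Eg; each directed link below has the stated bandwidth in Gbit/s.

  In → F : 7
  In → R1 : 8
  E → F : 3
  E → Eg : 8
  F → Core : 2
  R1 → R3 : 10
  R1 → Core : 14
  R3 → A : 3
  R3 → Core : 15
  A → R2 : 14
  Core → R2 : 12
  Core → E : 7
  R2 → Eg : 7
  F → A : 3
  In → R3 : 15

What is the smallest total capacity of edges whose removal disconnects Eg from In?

Augment In→F→A→R2→Eg: bottleneck 3, flow now 3.
Augment In→F→Core→E→Eg: bottleneck 2, flow now 5.
Augment In→R1→Core→E→Eg: bottleneck 5, flow now 10.
Augment In→R1→Core→R2→Eg: bottleneck 3, flow now 13.
Augment In→R3→A→R2→Eg: bottleneck 1, flow now 14.
No augmenting path remains; maximum flow = 14.
By max-flow min-cut, the minimum cut capacity equals the max flow.
In the residual graph, reachable from In: {In, F, R1, R3, A, Core, R2}.
Min-cut edges: Core→E (7), R2→Eg (7); capacity 7 + 7 = 14.

14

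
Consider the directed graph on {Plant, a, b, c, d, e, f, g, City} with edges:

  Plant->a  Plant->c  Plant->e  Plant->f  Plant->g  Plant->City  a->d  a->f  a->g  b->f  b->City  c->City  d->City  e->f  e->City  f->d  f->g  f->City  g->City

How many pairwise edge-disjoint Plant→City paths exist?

Assign every edge capacity 1; by Menger, the answer equals the max flow.
Path Plant→City (+1); total 1.
Path Plant→c→City (+1); total 2.
Path Plant→e→City (+1); total 3.
Path Plant→f→City (+1); total 4.
Path Plant→g→City (+1); total 5.
Path Plant→a→d→City (+1); total 6.
No residual Plant→City path; max flow = 6.
Certifying cut of size 6: {Plant→City, Plant→a, Plant→c, Plant→e, Plant→f, Plant→g}.

6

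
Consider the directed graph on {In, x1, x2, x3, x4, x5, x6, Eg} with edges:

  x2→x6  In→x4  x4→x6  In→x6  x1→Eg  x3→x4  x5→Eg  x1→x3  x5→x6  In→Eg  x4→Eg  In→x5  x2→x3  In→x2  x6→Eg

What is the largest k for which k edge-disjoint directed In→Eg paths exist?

4

Assign every edge capacity 1; by Menger, the answer equals the max flow.
Path In→Eg (+1); total 1.
Path In→x4→Eg (+1); total 2.
Path In→x5→Eg (+1); total 3.
Path In→x6→Eg (+1); total 4.
No residual In→Eg path; max flow = 4.
Certifying cut of size 4: {In→Eg, In→x5, x4→Eg, x6→Eg}.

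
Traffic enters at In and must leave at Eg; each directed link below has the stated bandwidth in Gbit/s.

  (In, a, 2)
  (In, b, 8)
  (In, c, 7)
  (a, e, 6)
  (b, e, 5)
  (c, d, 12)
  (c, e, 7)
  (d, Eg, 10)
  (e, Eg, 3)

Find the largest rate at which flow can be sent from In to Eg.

10

Augment In→a→e→Eg: bottleneck 2, flow now 2.
Augment In→b→e→Eg: bottleneck 1, flow now 3.
Augment In→c→d→Eg: bottleneck 7, flow now 10.
No augmenting path remains; maximum flow = 10.
In the residual graph, reachable from In: {In, a, b, e}.
Min-cut edges: In→c (7), e→Eg (3); capacity 7 + 3 = 10.
This cut is saturated, so no flow can exceed 10.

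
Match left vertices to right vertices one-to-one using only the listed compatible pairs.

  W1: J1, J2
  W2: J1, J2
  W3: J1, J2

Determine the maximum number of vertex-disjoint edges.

2

Unit-capacity flow: source→left, listed edges, right→sink; max matching = max flow.
Augmenting path W1→J1 (+1); matched 1.
Augmenting path W2→J2 (+1); matched 2.
No augmenting path remains; maximum matching = 2.
König certificate: {J1, J2} is a vertex cover of size 2 (every listed pair touches it), so no matching can be larger.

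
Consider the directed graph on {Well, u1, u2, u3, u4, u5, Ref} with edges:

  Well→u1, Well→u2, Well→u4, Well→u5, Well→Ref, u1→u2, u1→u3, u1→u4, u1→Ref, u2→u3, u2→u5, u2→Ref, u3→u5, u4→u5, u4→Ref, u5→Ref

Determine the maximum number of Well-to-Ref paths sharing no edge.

5

Assign every edge capacity 1; by Menger, the answer equals the max flow.
Path Well→Ref (+1); total 1.
Path Well→u1→Ref (+1); total 2.
Path Well→u2→Ref (+1); total 3.
Path Well→u4→Ref (+1); total 4.
Path Well→u5→Ref (+1); total 5.
No residual Well→Ref path; max flow = 5.
Certifying cut of size 5: {Well→Ref, Well→u1, Well→u2, Well→u4, Well→u5}.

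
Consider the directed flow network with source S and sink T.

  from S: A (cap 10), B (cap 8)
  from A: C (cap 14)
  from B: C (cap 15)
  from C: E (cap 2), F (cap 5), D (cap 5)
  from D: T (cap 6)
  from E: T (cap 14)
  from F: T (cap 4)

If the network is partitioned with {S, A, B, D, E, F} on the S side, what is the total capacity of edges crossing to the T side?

Edges leaving {S, A, B, D, E, F}: A→C (14), B→C (15), D→T (6), E→T (14), F→T (4).
Cut capacity = 14 + 15 + 6 + 14 + 4 = 53.

53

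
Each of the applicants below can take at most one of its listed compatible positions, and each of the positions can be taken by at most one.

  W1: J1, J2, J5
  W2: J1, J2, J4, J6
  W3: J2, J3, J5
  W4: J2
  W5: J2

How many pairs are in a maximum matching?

4

Unit-capacity flow: source→left, listed edges, right→sink; max matching = max flow.
Augmenting path W1→J1 (+1); matched 1.
Augmenting path W2→J2 (+1); matched 2.
Augmenting path W3→J3 (+1); matched 3.
Augmenting path W4→J2→W2→J4 (+1); matched 4.
No augmenting path remains; maximum matching = 4.
König certificate: {W1, W2, W3, J2} is a vertex cover of size 4 (every listed pair touches it), so no matching can be larger.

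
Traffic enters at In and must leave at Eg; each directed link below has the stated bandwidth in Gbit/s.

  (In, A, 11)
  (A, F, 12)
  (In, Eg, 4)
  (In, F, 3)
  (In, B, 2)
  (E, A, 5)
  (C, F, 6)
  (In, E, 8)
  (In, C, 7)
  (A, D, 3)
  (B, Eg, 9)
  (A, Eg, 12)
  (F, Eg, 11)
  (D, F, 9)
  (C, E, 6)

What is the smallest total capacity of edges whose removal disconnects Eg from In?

Augment In→Eg: bottleneck 4, flow now 4.
Augment In→A→Eg: bottleneck 11, flow now 15.
Augment In→B→Eg: bottleneck 2, flow now 17.
Augment In→F→Eg: bottleneck 3, flow now 20.
Augment In→C→F→Eg: bottleneck 6, flow now 26.
Augment In→E→A→Eg: bottleneck 1, flow now 27.
Augment In→E→A→F→Eg: bottleneck 2, flow now 29.
No augmenting path remains; maximum flow = 29.
By max-flow min-cut, the minimum cut capacity equals the max flow.
In the residual graph, reachable from In: {In, A, C, D, E, F}.
Min-cut edges: In→B (2), In→Eg (4), A→Eg (12), F→Eg (11); capacity 2 + 4 + 12 + 11 = 29.

29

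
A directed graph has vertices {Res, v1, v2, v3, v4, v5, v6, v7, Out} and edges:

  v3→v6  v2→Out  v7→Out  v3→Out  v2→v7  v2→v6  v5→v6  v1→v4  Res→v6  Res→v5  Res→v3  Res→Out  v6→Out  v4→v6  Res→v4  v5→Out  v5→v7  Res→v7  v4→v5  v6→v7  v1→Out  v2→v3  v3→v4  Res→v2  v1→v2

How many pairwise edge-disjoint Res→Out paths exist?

Assign every edge capacity 1; by Menger, the answer equals the max flow.
Path Res→Out (+1); total 1.
Path Res→v2→Out (+1); total 2.
Path Res→v3→Out (+1); total 3.
Path Res→v5→Out (+1); total 4.
Path Res→v6→Out (+1); total 5.
Path Res→v7→Out (+1); total 6.
No residual Res→Out path; max flow = 6.
Certifying cut of size 6: {Res→Out, Res→v2, Res→v3, v5→Out, v6→Out, v7→Out}.

6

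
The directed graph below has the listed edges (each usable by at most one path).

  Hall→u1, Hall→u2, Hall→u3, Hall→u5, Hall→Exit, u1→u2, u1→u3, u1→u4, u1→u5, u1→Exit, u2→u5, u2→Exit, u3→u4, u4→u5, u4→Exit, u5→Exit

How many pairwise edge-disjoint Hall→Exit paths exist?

5

Assign every edge capacity 1; by Menger, the answer equals the max flow.
Path Hall→Exit (+1); total 1.
Path Hall→u1→Exit (+1); total 2.
Path Hall→u2→Exit (+1); total 3.
Path Hall→u5→Exit (+1); total 4.
Path Hall→u3→u4→Exit (+1); total 5.
No residual Hall→Exit path; max flow = 5.
Certifying cut of size 5: {Hall→Exit, Hall→u1, Hall→u2, Hall→u3, Hall→u5}.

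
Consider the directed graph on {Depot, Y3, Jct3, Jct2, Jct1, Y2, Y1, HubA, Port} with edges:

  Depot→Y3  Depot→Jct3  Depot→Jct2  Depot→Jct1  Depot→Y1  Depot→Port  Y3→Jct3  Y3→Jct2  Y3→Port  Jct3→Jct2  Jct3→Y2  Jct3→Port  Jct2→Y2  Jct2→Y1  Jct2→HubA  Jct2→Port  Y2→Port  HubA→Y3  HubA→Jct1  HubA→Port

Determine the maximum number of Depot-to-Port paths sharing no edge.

Assign every edge capacity 1; by Menger, the answer equals the max flow.
Path Depot→Port (+1); total 1.
Path Depot→Y3→Port (+1); total 2.
Path Depot→Jct3→Port (+1); total 3.
Path Depot→Jct2→Port (+1); total 4.
No residual Depot→Port path; max flow = 4.
Certifying cut of size 4: {Depot→Jct2, Depot→Jct3, Depot→Port, Depot→Y3}.

4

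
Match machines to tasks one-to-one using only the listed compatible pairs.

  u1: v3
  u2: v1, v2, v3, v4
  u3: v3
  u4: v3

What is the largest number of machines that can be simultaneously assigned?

2

Unit-capacity flow: source→left, listed edges, right→sink; max matching = max flow.
Augmenting path u1→v3 (+1); matched 1.
Augmenting path u2→v1 (+1); matched 2.
No augmenting path remains; maximum matching = 2.
König certificate: {u2, v3} is a vertex cover of size 2 (every listed pair touches it), so no matching can be larger.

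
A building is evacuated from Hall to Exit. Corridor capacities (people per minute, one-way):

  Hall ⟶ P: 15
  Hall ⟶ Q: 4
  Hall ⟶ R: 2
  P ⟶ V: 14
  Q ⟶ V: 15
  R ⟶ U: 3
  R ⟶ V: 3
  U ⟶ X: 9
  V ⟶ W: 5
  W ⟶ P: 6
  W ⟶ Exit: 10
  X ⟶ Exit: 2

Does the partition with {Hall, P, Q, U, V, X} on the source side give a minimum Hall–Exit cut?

Given cut capacity: 2 + 5 + 2 = 9.
Augment Hall→P→V→W→Exit: bottleneck 5, flow now 5.
Augment Hall→R→U→X→Exit: bottleneck 2, flow now 7.
No augmenting path remains; maximum flow = 7.
In the residual graph, reachable from Hall: {Hall, P, Q, V}.
Min-cut edges: Hall→R (2), V→W (5); capacity 2 + 5 = 7.
Cut capacity 9 exceeds the max flow 7, so it is not minimum.

No — its capacity is 9, but the minimum cut has capacity 7.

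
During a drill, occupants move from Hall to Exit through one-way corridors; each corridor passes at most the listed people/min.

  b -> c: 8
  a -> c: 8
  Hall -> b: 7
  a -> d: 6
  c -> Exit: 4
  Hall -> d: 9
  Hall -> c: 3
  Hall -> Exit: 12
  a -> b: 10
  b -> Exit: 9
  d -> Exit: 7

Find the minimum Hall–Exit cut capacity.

29

Augment Hall→Exit: bottleneck 12, flow now 12.
Augment Hall→b→Exit: bottleneck 7, flow now 19.
Augment Hall→c→Exit: bottleneck 3, flow now 22.
Augment Hall→d→Exit: bottleneck 7, flow now 29.
No augmenting path remains; maximum flow = 29.
By max-flow min-cut, the minimum cut capacity equals the max flow.
In the residual graph, reachable from Hall: {Hall, d}.
Min-cut edges: Hall→b (7), Hall→c (3), Hall→Exit (12), d→Exit (7); capacity 7 + 3 + 12 + 7 = 29.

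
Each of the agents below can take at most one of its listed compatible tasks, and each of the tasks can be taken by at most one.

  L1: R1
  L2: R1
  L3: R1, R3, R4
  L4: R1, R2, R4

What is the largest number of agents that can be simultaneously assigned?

Unit-capacity flow: source→left, listed edges, right→sink; max matching = max flow.
Augmenting path L1→R1 (+1); matched 1.
Augmenting path L3→R3 (+1); matched 2.
Augmenting path L4→R2 (+1); matched 3.
No augmenting path remains; maximum matching = 3.
König certificate: {L3, L4, R1} is a vertex cover of size 3 (every listed pair touches it), so no matching can be larger.

3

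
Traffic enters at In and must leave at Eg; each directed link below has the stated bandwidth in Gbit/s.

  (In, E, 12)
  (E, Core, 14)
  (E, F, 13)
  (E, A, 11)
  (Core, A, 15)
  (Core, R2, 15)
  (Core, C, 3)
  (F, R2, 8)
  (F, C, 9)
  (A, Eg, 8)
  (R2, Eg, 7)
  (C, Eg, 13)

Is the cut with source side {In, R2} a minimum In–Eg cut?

No — its capacity is 19, but the minimum cut has capacity 12.

Given cut capacity: 12 + 7 = 19.
Augment In→E→A→Eg: bottleneck 8, flow now 8.
Augment In→E→Core→R2→Eg: bottleneck 4, flow now 12.
No augmenting path remains; maximum flow = 12.
In the residual graph, reachable from In: {In}.
Min-cut edges: In→E (12); capacity 12 = 12.
Cut capacity 19 exceeds the max flow 12, so it is not minimum.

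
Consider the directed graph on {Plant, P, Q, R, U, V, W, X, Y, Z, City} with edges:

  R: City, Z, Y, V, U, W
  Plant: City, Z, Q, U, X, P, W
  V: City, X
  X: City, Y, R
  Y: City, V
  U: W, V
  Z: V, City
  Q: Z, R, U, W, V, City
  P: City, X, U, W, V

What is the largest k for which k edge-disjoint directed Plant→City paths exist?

6

Assign every edge capacity 1; by Menger, the answer equals the max flow.
Path Plant→City (+1); total 1.
Path Plant→P→City (+1); total 2.
Path Plant→Q→City (+1); total 3.
Path Plant→X→City (+1); total 4.
Path Plant→Z→City (+1); total 5.
Path Plant→U→V→City (+1); total 6.
No residual Plant→City path; max flow = 6.
Certifying cut of size 6: {Plant→City, Plant→P, Plant→Q, Plant→U, Plant→X, Plant→Z}.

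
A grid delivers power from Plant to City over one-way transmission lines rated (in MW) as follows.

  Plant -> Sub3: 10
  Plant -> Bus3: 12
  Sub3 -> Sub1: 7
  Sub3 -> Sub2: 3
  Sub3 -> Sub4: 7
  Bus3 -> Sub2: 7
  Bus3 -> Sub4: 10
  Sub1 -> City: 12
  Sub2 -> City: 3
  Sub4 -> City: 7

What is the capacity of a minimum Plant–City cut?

Augment Plant→Sub3→Sub1→City: bottleneck 7, flow now 7.
Augment Plant→Sub3→Sub2→City: bottleneck 3, flow now 10.
Augment Plant→Bus3→Sub4→City: bottleneck 7, flow now 17.
No augmenting path remains; maximum flow = 17.
By max-flow min-cut, the minimum cut capacity equals the max flow.
In the residual graph, reachable from Plant: {Plant, Sub3, Bus3, Sub2, Sub4}.
Min-cut edges: Sub3→Sub1 (7), Sub2→City (3), Sub4→City (7); capacity 7 + 3 + 7 = 17.

17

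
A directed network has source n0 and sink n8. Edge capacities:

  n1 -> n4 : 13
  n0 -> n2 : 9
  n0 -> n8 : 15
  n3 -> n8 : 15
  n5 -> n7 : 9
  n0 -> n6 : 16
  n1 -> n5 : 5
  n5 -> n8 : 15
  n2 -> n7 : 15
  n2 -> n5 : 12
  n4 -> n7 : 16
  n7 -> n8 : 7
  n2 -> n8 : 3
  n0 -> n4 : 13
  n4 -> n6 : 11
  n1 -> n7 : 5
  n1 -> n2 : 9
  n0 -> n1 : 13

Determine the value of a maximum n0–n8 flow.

Augment n0→n8: bottleneck 15, flow now 15.
Augment n0→n2→n8: bottleneck 3, flow now 18.
Augment n0→n1→n5→n8: bottleneck 5, flow now 23.
Augment n0→n1→n7→n8: bottleneck 5, flow now 28.
Augment n0→n2→n5→n8: bottleneck 6, flow now 34.
Augment n0→n4→n7→n8: bottleneck 2, flow now 36.
Augment n0→n1→n2→n5→n8: bottleneck 3, flow now 39.
Augment n0→n4→n7→n1→n2→n5→n8: bottleneck 1, flow now 40. (uses reverse residual edge)
No augmenting path remains; maximum flow = 40.
In the residual graph, reachable from n0: {n0, n1, n2, n4, n5, n6, n7}.
Min-cut edges: n0→n8 (15), n2→n8 (3), n5→n8 (15), n7→n8 (7); capacity 15 + 3 + 15 + 7 = 40.
This cut is saturated, so no flow can exceed 40.

40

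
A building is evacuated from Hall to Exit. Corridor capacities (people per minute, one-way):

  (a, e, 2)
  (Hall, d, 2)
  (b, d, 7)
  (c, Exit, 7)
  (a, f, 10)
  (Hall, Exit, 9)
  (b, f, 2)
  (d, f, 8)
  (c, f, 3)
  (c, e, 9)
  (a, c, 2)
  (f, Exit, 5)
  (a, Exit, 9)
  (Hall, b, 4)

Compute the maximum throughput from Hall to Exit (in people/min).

14

Augment Hall→Exit: bottleneck 9, flow now 9.
Augment Hall→b→f→Exit: bottleneck 2, flow now 11.
Augment Hall→d→f→Exit: bottleneck 2, flow now 13.
Augment Hall→b→d→f→Exit: bottleneck 1, flow now 14.
No augmenting path remains; maximum flow = 14.
In the residual graph, reachable from Hall: {Hall, b, d, f}.
Min-cut edges: Hall→Exit (9), f→Exit (5); capacity 9 + 5 = 14.
This cut is saturated, so no flow can exceed 14.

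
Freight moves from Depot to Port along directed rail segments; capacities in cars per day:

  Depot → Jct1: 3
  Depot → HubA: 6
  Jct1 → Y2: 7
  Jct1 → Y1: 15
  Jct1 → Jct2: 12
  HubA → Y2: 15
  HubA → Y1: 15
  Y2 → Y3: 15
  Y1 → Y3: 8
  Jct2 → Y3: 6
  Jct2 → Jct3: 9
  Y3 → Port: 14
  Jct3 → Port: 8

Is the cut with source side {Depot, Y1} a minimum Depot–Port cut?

Given cut capacity: 3 + 6 + 8 = 17.
Augment Depot→Jct1→Y2→Y3→Port: bottleneck 3, flow now 3.
Augment Depot→HubA→Y2→Y3→Port: bottleneck 6, flow now 9.
No augmenting path remains; maximum flow = 9.
In the residual graph, reachable from Depot: {Depot}.
Min-cut edges: Depot→Jct1 (3), Depot→HubA (6); capacity 3 + 6 = 9.
Cut capacity 17 exceeds the max flow 9, so it is not minimum.

No — its capacity is 17, but the minimum cut has capacity 9.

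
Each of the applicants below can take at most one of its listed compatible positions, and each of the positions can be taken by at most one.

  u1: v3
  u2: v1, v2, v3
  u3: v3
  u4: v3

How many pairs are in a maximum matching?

Unit-capacity flow: source→left, listed edges, right→sink; max matching = max flow.
Augmenting path u1→v3 (+1); matched 1.
Augmenting path u2→v1 (+1); matched 2.
No augmenting path remains; maximum matching = 2.
König certificate: {u2, v3} is a vertex cover of size 2 (every listed pair touches it), so no matching can be larger.

2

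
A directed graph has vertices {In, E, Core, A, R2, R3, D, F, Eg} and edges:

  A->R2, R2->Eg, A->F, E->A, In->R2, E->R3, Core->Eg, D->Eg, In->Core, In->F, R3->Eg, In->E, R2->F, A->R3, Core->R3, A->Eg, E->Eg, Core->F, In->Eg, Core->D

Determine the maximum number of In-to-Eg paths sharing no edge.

Assign every edge capacity 1; by Menger, the answer equals the max flow.
Path In→Eg (+1); total 1.
Path In→E→Eg (+1); total 2.
Path In→Core→Eg (+1); total 3.
Path In→R2→Eg (+1); total 4.
No residual In→Eg path; max flow = 4.
Certifying cut of size 4: {In→Core, In→E, In→Eg, In→R2}.

4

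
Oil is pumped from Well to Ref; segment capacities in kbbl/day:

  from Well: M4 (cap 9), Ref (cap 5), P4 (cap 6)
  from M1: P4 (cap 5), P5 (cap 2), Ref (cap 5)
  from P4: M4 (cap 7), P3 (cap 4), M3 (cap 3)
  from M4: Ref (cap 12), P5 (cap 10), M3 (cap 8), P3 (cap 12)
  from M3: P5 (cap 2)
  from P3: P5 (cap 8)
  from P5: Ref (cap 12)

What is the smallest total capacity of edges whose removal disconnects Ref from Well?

20

Augment Well→Ref: bottleneck 5, flow now 5.
Augment Well→M4→Ref: bottleneck 9, flow now 14.
Augment Well→P4→M4→Ref: bottleneck 3, flow now 17.
Augment Well→P4→M4→P5→Ref: bottleneck 3, flow now 20.
No augmenting path remains; maximum flow = 20.
By max-flow min-cut, the minimum cut capacity equals the max flow.
In the residual graph, reachable from Well: {Well}.
Min-cut edges: Well→P4 (6), Well→M4 (9), Well→Ref (5); capacity 6 + 9 + 5 = 20.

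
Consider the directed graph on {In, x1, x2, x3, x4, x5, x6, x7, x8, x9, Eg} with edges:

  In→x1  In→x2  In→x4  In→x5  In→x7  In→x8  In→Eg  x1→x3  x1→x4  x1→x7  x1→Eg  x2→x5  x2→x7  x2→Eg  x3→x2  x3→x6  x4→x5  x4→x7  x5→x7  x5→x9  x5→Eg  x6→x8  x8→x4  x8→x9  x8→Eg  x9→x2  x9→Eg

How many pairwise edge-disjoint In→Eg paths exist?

Assign every edge capacity 1; by Menger, the answer equals the max flow.
Path In→Eg (+1); total 1.
Path In→x1→Eg (+1); total 2.
Path In→x2→Eg (+1); total 3.
Path In→x5→Eg (+1); total 4.
Path In→x8→Eg (+1); total 5.
Path In→x4→x5→x9→Eg (+1); total 6.
No residual In→Eg path; max flow = 6.
Certifying cut of size 6: {In→Eg, In→x1, In→x2, In→x4, In→x5, In→x8}.

6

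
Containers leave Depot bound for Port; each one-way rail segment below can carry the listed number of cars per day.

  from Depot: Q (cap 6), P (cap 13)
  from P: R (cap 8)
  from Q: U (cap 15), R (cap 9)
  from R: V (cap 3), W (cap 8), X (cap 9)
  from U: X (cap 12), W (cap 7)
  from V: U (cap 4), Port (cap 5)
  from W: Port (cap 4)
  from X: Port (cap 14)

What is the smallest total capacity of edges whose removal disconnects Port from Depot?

Augment Depot→P→R→V→Port: bottleneck 3, flow now 3.
Augment Depot→P→R→W→Port: bottleneck 4, flow now 7.
Augment Depot→P→R→X→Port: bottleneck 1, flow now 8.
Augment Depot→Q→R→X→Port: bottleneck 6, flow now 14.
No augmenting path remains; maximum flow = 14.
By max-flow min-cut, the minimum cut capacity equals the max flow.
In the residual graph, reachable from Depot: {Depot, P}.
Min-cut edges: Depot→Q (6), P→R (8); capacity 6 + 8 = 14.

14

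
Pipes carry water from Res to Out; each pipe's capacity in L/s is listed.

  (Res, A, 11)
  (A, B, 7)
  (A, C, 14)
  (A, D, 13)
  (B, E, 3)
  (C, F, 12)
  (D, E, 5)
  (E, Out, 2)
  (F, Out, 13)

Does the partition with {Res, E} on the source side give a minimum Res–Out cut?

Given cut capacity: 11 + 2 = 13.
Augment Res→A→B→E→Out: bottleneck 2, flow now 2.
Augment Res→A→C→F→Out: bottleneck 9, flow now 11.
No augmenting path remains; maximum flow = 11.
In the residual graph, reachable from Res: {Res}.
Min-cut edges: Res→A (11); capacity 11 = 11.
Cut capacity 13 exceeds the max flow 11, so it is not minimum.

No — its capacity is 13, but the minimum cut has capacity 11.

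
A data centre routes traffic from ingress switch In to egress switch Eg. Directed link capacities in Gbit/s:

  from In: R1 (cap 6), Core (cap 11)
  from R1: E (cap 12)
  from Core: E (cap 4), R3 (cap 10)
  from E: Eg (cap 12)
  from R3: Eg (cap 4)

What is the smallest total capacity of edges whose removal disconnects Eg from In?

Augment In→R1→E→Eg: bottleneck 6, flow now 6.
Augment In→Core→E→Eg: bottleneck 4, flow now 10.
Augment In→Core→R3→Eg: bottleneck 4, flow now 14.
No augmenting path remains; maximum flow = 14.
By max-flow min-cut, the minimum cut capacity equals the max flow.
In the residual graph, reachable from In: {In, Core, R3}.
Min-cut edges: In→R1 (6), Core→E (4), R3→Eg (4); capacity 6 + 4 + 4 = 14.

14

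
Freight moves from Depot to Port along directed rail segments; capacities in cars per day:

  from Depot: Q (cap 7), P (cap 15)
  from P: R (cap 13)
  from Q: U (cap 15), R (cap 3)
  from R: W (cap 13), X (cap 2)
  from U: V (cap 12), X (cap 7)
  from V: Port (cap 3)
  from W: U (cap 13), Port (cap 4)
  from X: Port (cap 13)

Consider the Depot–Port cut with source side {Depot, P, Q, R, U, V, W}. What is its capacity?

16

Edges leaving {Depot, P, Q, R, U, V, W}: R→X (2), U→X (7), V→Port (3), W→Port (4).
Cut capacity = 2 + 7 + 3 + 4 = 16.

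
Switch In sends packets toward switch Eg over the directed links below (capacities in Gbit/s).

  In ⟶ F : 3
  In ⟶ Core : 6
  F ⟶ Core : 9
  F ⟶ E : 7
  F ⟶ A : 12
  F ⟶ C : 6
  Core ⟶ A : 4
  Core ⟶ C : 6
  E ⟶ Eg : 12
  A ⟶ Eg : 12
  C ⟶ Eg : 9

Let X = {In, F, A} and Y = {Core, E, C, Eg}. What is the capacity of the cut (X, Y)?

40

Edges leaving {In, F, A}: In→Core (6), F→Core (9), F→E (7), F→C (6), A→Eg (12).
Cut capacity = 6 + 9 + 7 + 6 + 12 = 40.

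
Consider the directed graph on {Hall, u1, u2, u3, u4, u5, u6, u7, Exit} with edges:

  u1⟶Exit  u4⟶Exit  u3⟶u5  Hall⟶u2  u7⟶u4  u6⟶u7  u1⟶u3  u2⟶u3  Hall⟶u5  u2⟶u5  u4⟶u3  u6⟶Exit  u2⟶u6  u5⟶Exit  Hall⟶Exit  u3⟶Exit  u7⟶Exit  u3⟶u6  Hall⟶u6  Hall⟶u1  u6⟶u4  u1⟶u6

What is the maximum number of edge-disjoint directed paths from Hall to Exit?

5

Assign every edge capacity 1; by Menger, the answer equals the max flow.
Path Hall→Exit (+1); total 1.
Path Hall→u1→Exit (+1); total 2.
Path Hall→u5→Exit (+1); total 3.
Path Hall→u6→Exit (+1); total 4.
Path Hall→u2→u3→Exit (+1); total 5.
No residual Hall→Exit path; max flow = 5.
Certifying cut of size 5: {Hall→Exit, Hall→u1, Hall→u2, Hall→u5, Hall→u6}.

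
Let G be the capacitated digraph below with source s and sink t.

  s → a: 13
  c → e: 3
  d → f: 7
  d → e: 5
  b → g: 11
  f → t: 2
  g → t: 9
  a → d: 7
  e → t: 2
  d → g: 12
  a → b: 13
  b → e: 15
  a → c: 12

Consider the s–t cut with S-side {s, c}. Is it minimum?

Given cut capacity: 13 + 3 = 16.
Augment s→a→b→e→t: bottleneck 2, flow now 2.
Augment s→a→b→g→t: bottleneck 9, flow now 11.
Augment s→a→d→f→t: bottleneck 2, flow now 13.
No augmenting path remains; maximum flow = 13.
In the residual graph, reachable from s: {s}.
Min-cut edges: s→a (13); capacity 13 = 13.
Cut capacity 16 exceeds the max flow 13, so it is not minimum.

No — its capacity is 16, but the minimum cut has capacity 13.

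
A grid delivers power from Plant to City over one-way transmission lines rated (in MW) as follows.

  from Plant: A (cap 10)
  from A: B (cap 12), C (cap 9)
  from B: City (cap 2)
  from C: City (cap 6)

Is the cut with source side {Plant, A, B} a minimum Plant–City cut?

Given cut capacity: 9 + 2 = 11.
Augment Plant→A→B→City: bottleneck 2, flow now 2.
Augment Plant→A→C→City: bottleneck 6, flow now 8.
No augmenting path remains; maximum flow = 8.
In the residual graph, reachable from Plant: {Plant, A, B, C}.
Min-cut edges: B→City (2), C→City (6); capacity 2 + 6 = 8.
Cut capacity 11 exceeds the max flow 8, so it is not minimum.

No — its capacity is 11, but the minimum cut has capacity 8.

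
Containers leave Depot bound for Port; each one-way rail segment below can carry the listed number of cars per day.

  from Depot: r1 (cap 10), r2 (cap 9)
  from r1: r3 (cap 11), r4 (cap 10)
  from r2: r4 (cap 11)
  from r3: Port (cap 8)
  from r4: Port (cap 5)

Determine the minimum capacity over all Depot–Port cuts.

13

Augment Depot→r1→r3→Port: bottleneck 8, flow now 8.
Augment Depot→r1→r4→Port: bottleneck 2, flow now 10.
Augment Depot→r2→r4→Port: bottleneck 3, flow now 13.
No augmenting path remains; maximum flow = 13.
By max-flow min-cut, the minimum cut capacity equals the max flow.
In the residual graph, reachable from Depot: {Depot, r1, r2, r3, r4}.
Min-cut edges: r3→Port (8), r4→Port (5); capacity 8 + 5 = 13.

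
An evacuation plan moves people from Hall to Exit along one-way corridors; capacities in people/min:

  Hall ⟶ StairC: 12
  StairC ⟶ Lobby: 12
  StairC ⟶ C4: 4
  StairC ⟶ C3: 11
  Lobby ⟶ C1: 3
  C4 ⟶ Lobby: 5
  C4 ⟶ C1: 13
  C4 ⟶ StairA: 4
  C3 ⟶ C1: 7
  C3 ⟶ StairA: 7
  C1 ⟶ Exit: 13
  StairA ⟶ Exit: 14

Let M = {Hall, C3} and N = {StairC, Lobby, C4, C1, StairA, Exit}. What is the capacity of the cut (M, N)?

Edges leaving {Hall, C3}: Hall→StairC (12), C3→C1 (7), C3→StairA (7).
Cut capacity = 12 + 7 + 7 = 26.

26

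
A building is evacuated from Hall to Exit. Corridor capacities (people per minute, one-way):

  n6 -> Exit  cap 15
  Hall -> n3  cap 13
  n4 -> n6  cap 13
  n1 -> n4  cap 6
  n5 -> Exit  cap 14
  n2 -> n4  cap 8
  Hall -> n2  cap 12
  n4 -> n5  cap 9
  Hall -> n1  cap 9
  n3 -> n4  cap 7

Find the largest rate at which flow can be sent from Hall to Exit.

Augment Hall→n1→n4→n5→Exit: bottleneck 6, flow now 6.
Augment Hall→n2→n4→n5→Exit: bottleneck 3, flow now 9.
Augment Hall→n2→n4→n6→Exit: bottleneck 5, flow now 14.
Augment Hall→n3→n4→n6→Exit: bottleneck 7, flow now 21.
No augmenting path remains; maximum flow = 21.
In the residual graph, reachable from Hall: {Hall, n1, n2, n3}.
Min-cut edges: n1→n4 (6), n2→n4 (8), n3→n4 (7); capacity 6 + 8 + 7 = 21.
This cut is saturated, so no flow can exceed 21.

21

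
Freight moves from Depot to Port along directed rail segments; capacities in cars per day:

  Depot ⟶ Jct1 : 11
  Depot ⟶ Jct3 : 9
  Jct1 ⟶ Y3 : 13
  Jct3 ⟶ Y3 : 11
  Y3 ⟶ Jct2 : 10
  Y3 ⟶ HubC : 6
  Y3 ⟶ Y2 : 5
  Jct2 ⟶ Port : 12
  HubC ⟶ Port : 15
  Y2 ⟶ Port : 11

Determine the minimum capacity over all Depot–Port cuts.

Augment Depot→Jct1→Y3→Jct2→Port: bottleneck 10, flow now 10.
Augment Depot→Jct1→Y3→HubC→Port: bottleneck 1, flow now 11.
Augment Depot→Jct3→Y3→HubC→Port: bottleneck 5, flow now 16.
Augment Depot→Jct3→Y3→Y2→Port: bottleneck 4, flow now 20.
No augmenting path remains; maximum flow = 20.
By max-flow min-cut, the minimum cut capacity equals the max flow.
In the residual graph, reachable from Depot: {Depot}.
Min-cut edges: Depot→Jct1 (11), Depot→Jct3 (9); capacity 11 + 9 = 20.

20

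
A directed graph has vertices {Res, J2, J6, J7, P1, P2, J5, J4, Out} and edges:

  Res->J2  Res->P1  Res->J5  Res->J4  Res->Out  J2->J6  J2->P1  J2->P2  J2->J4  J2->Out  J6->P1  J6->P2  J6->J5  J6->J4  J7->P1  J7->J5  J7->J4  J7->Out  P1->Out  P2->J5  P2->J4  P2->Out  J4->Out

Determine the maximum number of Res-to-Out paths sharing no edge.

4

Assign every edge capacity 1; by Menger, the answer equals the max flow.
Path Res→Out (+1); total 1.
Path Res→J2→Out (+1); total 2.
Path Res→P1→Out (+1); total 3.
Path Res→J4→Out (+1); total 4.
No residual Res→Out path; max flow = 4.
Certifying cut of size 4: {Res→J2, Res→J4, Res→Out, Res→P1}.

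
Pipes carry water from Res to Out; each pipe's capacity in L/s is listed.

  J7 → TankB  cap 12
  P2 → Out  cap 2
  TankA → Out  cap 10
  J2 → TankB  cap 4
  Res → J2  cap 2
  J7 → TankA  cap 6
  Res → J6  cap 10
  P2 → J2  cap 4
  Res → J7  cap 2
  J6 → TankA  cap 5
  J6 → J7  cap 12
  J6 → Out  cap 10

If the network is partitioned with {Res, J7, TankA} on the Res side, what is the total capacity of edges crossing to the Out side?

34

Edges leaving {Res, J7, TankA}: Res→J6 (10), Res→J2 (2), J7→TankB (12), TankA→Out (10).
Cut capacity = 10 + 2 + 12 + 10 = 34.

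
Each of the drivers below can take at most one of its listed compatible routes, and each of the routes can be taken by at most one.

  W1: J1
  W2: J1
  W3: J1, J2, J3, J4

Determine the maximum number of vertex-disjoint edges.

2

Unit-capacity flow: source→left, listed edges, right→sink; max matching = max flow.
Augmenting path W1→J1 (+1); matched 1.
Augmenting path W3→J2 (+1); matched 2.
No augmenting path remains; maximum matching = 2.
König certificate: {W3, J1} is a vertex cover of size 2 (every listed pair touches it), so no matching can be larger.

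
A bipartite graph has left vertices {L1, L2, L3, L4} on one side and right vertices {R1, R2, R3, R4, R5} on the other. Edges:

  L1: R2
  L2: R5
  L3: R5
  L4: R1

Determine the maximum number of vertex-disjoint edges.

Unit-capacity flow: source→left, listed edges, right→sink; max matching = max flow.
Augmenting path L1→R2 (+1); matched 1.
Augmenting path L2→R5 (+1); matched 2.
Augmenting path L4→R1 (+1); matched 3.
No augmenting path remains; maximum matching = 3.
König certificate: {L1, L4, R5} is a vertex cover of size 3 (every listed pair touches it), so no matching can be larger.

3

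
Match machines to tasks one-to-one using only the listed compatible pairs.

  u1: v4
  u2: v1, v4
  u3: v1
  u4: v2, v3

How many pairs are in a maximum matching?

Unit-capacity flow: source→left, listed edges, right→sink; max matching = max flow.
Augmenting path u1→v4 (+1); matched 1.
Augmenting path u2→v1 (+1); matched 2.
Augmenting path u4→v2 (+1); matched 3.
No augmenting path remains; maximum matching = 3.
König certificate: {u4, v1, v4} is a vertex cover of size 3 (every listed pair touches it), so no matching can be larger.

3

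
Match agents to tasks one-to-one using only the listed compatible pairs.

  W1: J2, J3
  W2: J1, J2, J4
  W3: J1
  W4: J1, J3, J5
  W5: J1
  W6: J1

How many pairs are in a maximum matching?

4

Unit-capacity flow: source→left, listed edges, right→sink; max matching = max flow.
Augmenting path W1→J2 (+1); matched 1.
Augmenting path W2→J1 (+1); matched 2.
Augmenting path W4→J3 (+1); matched 3.
Augmenting path W3→J1→W2→J4 (+1); matched 4.
No augmenting path remains; maximum matching = 4.
König certificate: {W1, W2, W4, J1} is a vertex cover of size 4 (every listed pair touches it), so no matching can be larger.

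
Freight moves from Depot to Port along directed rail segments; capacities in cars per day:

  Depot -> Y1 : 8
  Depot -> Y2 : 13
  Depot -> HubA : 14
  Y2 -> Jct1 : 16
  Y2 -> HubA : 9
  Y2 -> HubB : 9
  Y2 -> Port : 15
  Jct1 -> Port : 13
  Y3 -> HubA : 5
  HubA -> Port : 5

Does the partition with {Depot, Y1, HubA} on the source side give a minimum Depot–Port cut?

Given cut capacity: 13 + 5 = 18.
Augment Depot→Y2→Port: bottleneck 13, flow now 13.
Augment Depot→HubA→Port: bottleneck 5, flow now 18.
No augmenting path remains; maximum flow = 18.
Cut capacity 18 equals the max flow, so it is a minimum cut.

Yes — it is a minimum cut (capacity 18).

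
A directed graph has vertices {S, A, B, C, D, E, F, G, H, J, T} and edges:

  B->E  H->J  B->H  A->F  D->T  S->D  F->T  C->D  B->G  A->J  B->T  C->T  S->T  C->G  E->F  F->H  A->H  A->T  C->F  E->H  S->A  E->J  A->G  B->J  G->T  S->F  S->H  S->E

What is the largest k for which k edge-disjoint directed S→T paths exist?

Assign every edge capacity 1; by Menger, the answer equals the max flow.
Path S→T (+1); total 1.
Path S→A→T (+1); total 2.
Path S→D→T (+1); total 3.
Path S→F→T (+1); total 4.
No residual S→T path; max flow = 4.
Certifying cut of size 4: {F→T, S→A, S→D, S→T}.

4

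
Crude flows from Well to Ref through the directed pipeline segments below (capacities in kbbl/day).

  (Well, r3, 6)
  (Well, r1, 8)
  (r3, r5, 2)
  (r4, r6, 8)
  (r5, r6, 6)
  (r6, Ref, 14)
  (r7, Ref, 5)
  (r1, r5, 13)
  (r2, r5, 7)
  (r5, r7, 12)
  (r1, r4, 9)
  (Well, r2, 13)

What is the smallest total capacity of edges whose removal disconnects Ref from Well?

Augment Well→r1→r4→r6→Ref: bottleneck 8, flow now 8.
Augment Well→r2→r5→r6→Ref: bottleneck 6, flow now 14.
Augment Well→r2→r5→r7→Ref: bottleneck 1, flow now 15.
Augment Well→r3→r5→r7→Ref: bottleneck 2, flow now 17.
No augmenting path remains; maximum flow = 17.
By max-flow min-cut, the minimum cut capacity equals the max flow.
In the residual graph, reachable from Well: {Well, r2, r3}.
Min-cut edges: Well→r1 (8), r2→r5 (7), r3→r5 (2); capacity 8 + 7 + 2 = 17.

17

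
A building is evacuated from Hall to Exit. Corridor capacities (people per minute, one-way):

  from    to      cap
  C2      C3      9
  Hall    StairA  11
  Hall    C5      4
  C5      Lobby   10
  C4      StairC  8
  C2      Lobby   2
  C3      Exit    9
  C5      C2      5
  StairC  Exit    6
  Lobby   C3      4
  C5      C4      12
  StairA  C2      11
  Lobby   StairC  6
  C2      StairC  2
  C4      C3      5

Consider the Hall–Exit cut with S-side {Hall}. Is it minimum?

Yes — it is a minimum cut (capacity 15).

Given cut capacity: 4 + 11 = 15.
Augment Hall→C5→C4→C3→Exit: bottleneck 4, flow now 4.
Augment Hall→StairA→C2→C3→Exit: bottleneck 5, flow now 9.
Augment Hall→StairA→C2→StairC→Exit: bottleneck 2, flow now 11.
Augment Hall→StairA→C2→Lobby→StairC→Exit: bottleneck 2, flow now 13.
Augment Hall→StairA→C2→C3→C4→StairC→Exit: bottleneck 2, flow now 15. (uses reverse residual edge)
No augmenting path remains; maximum flow = 15.
Cut capacity 15 equals the max flow, so it is a minimum cut.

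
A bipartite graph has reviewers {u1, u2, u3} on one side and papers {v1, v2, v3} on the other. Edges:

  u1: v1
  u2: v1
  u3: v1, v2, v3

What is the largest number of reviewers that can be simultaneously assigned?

2

Unit-capacity flow: source→left, listed edges, right→sink; max matching = max flow.
Augmenting path u1→v1 (+1); matched 1.
Augmenting path u3→v2 (+1); matched 2.
No augmenting path remains; maximum matching = 2.
König certificate: {u3, v1} is a vertex cover of size 2 (every listed pair touches it), so no matching can be larger.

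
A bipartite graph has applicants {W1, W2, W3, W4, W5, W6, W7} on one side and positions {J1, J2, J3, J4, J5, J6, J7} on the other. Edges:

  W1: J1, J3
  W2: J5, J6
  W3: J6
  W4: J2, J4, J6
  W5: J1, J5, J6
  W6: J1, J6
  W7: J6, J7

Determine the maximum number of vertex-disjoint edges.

6

Unit-capacity flow: source→left, listed edges, right→sink; max matching = max flow.
Augmenting path W1→J1 (+1); matched 1.
Augmenting path W2→J5 (+1); matched 2.
Augmenting path W3→J6 (+1); matched 3.
Augmenting path W4→J2 (+1); matched 4.
Augmenting path W7→J7 (+1); matched 5.
Augmenting path W5→J1→W1→J3 (+1); matched 6.
No augmenting path remains; maximum matching = 6.
König certificate: {W1, W4, W7, J1, J5, J6} is a vertex cover of size 6 (every listed pair touches it), so no matching can be larger.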